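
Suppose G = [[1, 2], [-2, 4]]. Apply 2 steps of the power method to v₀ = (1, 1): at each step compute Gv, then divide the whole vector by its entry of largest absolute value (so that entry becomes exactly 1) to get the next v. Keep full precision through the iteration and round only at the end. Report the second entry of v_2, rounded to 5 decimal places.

Gv0 = (3.000000, 2.000000); divide by 3.000000 → v1 = (1.000000, 0.666667)
Gv1 = (2.333333, 0.666667); divide by 2.333333 → v2 = (1.000000, 0.285714)
Requested entry of v2: 2/7 = 0.28571

0.28571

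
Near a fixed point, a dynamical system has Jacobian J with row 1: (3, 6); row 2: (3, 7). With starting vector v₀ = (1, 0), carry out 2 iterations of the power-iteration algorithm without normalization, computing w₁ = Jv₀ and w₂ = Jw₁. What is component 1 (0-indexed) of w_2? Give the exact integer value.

30

w1 = Jv₀ = (3·1 + 6·0; 3·1 + 7·0) = (3, 3)
w2 = Jw1 = (3·3 + 6·3; 3·3 + 7·3) = (27, 30)
The requested component of w2 is 30.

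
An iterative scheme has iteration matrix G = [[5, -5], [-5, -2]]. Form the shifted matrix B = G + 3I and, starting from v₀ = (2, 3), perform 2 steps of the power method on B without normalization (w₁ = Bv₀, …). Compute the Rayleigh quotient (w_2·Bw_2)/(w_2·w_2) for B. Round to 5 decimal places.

B = G + 3I has rows (8, -5); (-5, 1)
w1 = Bv₀ = (8·2 + (-5)·3; (-5)·2 + 1·3) = (1, -7)
w2 = Bw1 = (8·1 + (-5)·(-7); (-5)·1 + 1·(-7)) = (43, -12)
Bw2 = (404, -227)
w2·Bw2 = 20096; w2·w2 = 1993; μ ≈ 20096/1993 = 10.08329

μ ≈ 10.08329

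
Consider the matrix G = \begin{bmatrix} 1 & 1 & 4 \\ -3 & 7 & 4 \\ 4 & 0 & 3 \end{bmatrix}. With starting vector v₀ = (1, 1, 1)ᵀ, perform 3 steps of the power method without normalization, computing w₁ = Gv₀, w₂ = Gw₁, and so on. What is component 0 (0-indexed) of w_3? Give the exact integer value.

w1 = Gv₀ = (6, 8, 7)
w2 = Gw1 = (42, 66, 45)
w3 = Gw2 = (288, 516, 303)
The requested component of w3 is 288.

288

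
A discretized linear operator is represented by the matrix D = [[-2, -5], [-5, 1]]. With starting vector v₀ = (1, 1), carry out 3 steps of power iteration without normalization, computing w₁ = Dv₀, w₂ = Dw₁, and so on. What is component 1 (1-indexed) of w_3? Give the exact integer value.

w1 = Dv₀ = ((-2)·1 + (-5)·1; (-5)·1 + 1·1) = (-7, -4)
w2 = Dw1 = ((-2)·(-7) + (-5)·(-4); (-5)·(-7) + 1·(-4)) = (34, 31)
w3 = Dw2 = (-223, -139)
The requested component of w3 is -223.

-223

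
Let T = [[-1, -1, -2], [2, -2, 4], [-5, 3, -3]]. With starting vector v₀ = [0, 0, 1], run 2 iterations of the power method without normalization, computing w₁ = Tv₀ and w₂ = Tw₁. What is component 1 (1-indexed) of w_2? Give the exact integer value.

w1 = Tv₀ = ((-1)·0 + (-1)·0 + (-2)·1; 2·0 + (-2)·0 + 4·1; (-5)·0 + 3·0 + (-3)·1) = (-2, 4, -3)
w2 = Tw1 = ((-1)·(-2) + (-1)·4 + (-2)·(-3); 2·(-2) + (-2)·4 + 4·(-3); (-5)·(-2) + 3·4 + (-3)·(-3)) = (4, -24, 31)
The requested component of w2 is 4.

4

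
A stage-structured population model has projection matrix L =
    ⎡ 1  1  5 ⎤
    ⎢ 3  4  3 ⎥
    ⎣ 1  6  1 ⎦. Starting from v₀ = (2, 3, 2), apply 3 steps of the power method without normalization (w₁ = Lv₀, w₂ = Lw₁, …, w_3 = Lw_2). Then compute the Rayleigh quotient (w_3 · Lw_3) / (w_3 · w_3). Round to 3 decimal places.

λ ≈ 8.697

w1 = Lv₀ = (15, 24, 22)
w2 = Lw1 = (149, 207, 181)
w3 = Lw2 = (1261, 1818, 1572)
Lw3 = (10939, 15771, 13741)
w3·Lw3 = 1261·10939 + 1818·15771 + 1572·13741 = 64066609; w3·w3 = 1261·1261 + 1818·1818 + 1572·1572 = 7366429
λ ≈ 64066609/7366429 = 8.697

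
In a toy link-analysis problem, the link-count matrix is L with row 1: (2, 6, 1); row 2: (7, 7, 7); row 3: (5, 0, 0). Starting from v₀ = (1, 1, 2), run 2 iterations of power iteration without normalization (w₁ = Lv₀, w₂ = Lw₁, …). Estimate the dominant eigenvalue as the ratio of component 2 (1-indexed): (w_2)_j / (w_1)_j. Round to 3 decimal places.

λ ≈ 10.750

w1 = Lv₀ = (2·1 + 6·1 + 1·2; 7·1 + 7·1 + 7·2; 5·1 + 0·1 + 0·2) = (10, 28, 5)
w2 = Lw1 = (2·10 + 6·28 + 1·5; 7·10 + 7·28 + 7·5; 5·10 + 0·28 + 0·5) = (193, 301, 50)
Ratio at component: 301 / 28 = 10.750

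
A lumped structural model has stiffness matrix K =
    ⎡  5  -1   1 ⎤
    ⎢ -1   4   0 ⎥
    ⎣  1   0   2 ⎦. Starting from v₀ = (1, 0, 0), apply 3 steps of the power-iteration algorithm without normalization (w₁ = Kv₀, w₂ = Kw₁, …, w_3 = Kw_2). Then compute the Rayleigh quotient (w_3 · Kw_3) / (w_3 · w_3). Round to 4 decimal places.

w1 = Kv₀ = (5·1 + (-1)·0 + 1·0; (-1)·1 + 4·0 + 0·0; 1·1 + 0·0 + 2·0) = (5, -1, 1)
w2 = Kw1 = (5·5 + (-1)·(-1) + 1·1; (-1)·5 + 4·(-1) + 0·1; 1·5 + 0·(-1) + 2·1) = (27, -9, 7)
w3 = Kw2 = (151, -63, 41)
Kw3 = (859, -403, 233)
w3·Kw3 = 151·859 + (-63)·(-403) + 41·233 = 164651; w3·w3 = 151·151 + (-63)·(-63) + 41·41 = 28451
λ ≈ 164651/28451 = 5.7872

5.7872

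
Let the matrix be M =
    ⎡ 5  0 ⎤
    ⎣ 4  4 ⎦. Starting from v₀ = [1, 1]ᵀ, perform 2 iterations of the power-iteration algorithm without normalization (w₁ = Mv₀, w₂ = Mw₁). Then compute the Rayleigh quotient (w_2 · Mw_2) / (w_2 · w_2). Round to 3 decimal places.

w1 = Mv₀ = (5·1 + 0·1; 4·1 + 4·1) = (5, 8)
w2 = Mw1 = (5·5 + 0·8; 4·5 + 4·8) = (25, 52)
Mw2 = (125, 308)
w2·Mw2 = 25·125 + 52·308 = 19141; w2·w2 = 25·25 + 52·52 = 3329
λ ≈ 19141/3329 = 5.750

λ ≈ 5.750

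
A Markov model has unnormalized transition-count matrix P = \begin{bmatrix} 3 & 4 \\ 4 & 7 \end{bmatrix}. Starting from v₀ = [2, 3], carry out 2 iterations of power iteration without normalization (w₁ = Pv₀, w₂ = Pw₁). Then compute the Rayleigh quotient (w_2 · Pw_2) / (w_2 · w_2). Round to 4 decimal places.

w1 = Pv₀ = (3·2 + 4·3; 4·2 + 7·3) = (18, 29)
w2 = Pw1 = (3·18 + 4·29; 4·18 + 7·29) = (170, 275)
Pw2 = (1610, 2605)
w2·Pw2 = 170·1610 + 275·2605 = 990075; w2·w2 = 170·170 + 275·275 = 104525
λ ≈ 990075/104525 = 9.4721

9.4721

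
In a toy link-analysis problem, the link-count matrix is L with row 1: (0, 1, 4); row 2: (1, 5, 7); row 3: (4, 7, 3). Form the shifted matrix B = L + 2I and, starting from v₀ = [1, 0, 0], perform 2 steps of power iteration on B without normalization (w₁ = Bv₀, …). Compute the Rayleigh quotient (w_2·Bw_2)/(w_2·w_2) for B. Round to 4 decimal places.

B = L + 2I has rows (2, 1, 4); (1, 7, 7); (4, 7, 5)
w1 = Bv₀ = (2, 1, 4)
w2 = Bw1 = (21, 37, 35)
Bw2 = (219, 525, 518)
w2·Bw2 = 42154; w2·w2 = 3035; μ ≈ 42154/3035 = 13.8893

μ ≈ 13.8893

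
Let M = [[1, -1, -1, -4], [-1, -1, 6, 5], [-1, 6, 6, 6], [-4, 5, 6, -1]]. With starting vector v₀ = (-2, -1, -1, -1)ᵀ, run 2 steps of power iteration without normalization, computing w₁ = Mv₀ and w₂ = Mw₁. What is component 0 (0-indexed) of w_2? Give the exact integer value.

36

w1 = Mv₀ = (1·(-2) + (-1)·(-1) + (-1)·(-1) + (-4)·(-1); (-1)·(-2) + (-1)·(-1) + 6·(-1) + 5·(-1); (-1)·(-2) + 6·(-1) + 6·(-1) + 6·(-1); (-4)·(-2) + 5·(-1) + 6·(-1) + (-1)·(-1)) = (4, -8, -16, -2)
w2 = Mw1 = (1·4 + (-1)·(-8) + (-1)·(-16) + (-4)·(-2); (-1)·4 + (-1)·(-8) + 6·(-16) + 5·(-2); (-1)·4 + 6·(-8) + 6·(-16) + 6·(-2); (-4)·4 + 5·(-8) + 6·(-16) + (-1)·(-2)) = (36, -102, -160, -150)
The requested component of w2 is 36.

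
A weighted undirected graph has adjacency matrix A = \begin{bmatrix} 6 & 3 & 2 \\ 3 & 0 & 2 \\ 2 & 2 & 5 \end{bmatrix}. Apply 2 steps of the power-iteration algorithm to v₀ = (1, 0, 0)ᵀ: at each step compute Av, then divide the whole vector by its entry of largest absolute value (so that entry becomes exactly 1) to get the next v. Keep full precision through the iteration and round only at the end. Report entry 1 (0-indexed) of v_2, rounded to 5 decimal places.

0.44898

Av0 = (6.000000, 3.000000, 2.000000); divide by 6.000000 → v1 = (1.000000, 0.500000, 0.333333)
Av1 = (8.166667, 3.666667, 4.666667); divide by 8.166667 → v2 = (1.000000, 0.448980, 0.571429)
Requested entry of v2: 22/49 = 0.44898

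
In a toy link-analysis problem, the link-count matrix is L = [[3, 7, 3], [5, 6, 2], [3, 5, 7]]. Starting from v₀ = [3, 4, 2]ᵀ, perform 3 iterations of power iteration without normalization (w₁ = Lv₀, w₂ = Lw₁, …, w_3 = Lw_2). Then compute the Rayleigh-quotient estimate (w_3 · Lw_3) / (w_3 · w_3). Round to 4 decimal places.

λ ≈ 13.5565

w1 = Lv₀ = (43, 43, 43)
w2 = Lw1 = (559, 559, 645)
w3 = Lw2 = (7525, 7439, 8987)
Lw3 = (101609, 100233, 122679)
w3·Lw3 = 7525·101609 + 7439·100233 + 8987·122679 = 2612757185; w3·w3 = 7525·7525 + 7439·7439 + 8987·8987 = 192730515
λ ≈ 2612757185/192730515 = 13.5565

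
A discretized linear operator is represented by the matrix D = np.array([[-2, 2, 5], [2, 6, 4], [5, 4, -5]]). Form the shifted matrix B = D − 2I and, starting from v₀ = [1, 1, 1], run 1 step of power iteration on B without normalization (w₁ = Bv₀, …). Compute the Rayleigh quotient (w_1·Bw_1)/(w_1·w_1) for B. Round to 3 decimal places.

5.982

B = D − 2I has rows (-4, 2, 5); (2, 4, 4); (5, 4, -7)
w1 = Bv₀ = (3, 10, 2)
Bw1 = (18, 54, 41)
w1·Bw1 = 676; w1·w1 = 113; μ ≈ 676/113 = 5.982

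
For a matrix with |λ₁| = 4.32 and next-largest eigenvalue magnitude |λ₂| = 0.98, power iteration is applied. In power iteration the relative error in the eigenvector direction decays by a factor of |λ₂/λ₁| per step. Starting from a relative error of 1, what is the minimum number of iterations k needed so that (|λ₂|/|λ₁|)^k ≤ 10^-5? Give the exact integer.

8

|λ₂/λ₁| = 0.98/4.32 = 0.22685
Need k ≥ ln(10^-5) / ln(0.22685) = -11.5129 / -1.4835 ≈ 7.761
Smallest integer k satisfying the bound: 8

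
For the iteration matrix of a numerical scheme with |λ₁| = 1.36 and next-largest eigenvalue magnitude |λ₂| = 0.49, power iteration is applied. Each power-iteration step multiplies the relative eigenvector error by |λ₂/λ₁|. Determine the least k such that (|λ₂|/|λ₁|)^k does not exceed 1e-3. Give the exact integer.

7

|λ₂/λ₁| = 0.49/1.36 = 0.36029
Need k ≥ ln(1e-3) / ln(0.36029) = -6.9078 / -1.0208 ≈ 6.767
Smallest integer k satisfying the bound: 7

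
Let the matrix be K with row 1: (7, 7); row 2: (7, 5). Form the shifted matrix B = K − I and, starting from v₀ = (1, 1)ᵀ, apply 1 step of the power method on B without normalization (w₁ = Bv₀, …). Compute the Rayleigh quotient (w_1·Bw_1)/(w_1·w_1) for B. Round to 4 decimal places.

12.0690

B = K − I has rows (6, 7); (7, 4)
w1 = Bv₀ = (6·1 + 7·1; 7·1 + 4·1) = (13, 11)
Bw1 = (155, 135)
w1·Bw1 = 3500; w1·w1 = 290; μ ≈ 3500/290 = 12.0690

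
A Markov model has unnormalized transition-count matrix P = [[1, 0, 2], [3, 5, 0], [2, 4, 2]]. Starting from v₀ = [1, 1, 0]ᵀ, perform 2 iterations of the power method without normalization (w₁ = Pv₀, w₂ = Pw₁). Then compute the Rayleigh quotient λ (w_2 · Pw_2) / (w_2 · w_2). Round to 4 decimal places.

w1 = Pv₀ = (1, 8, 6)
w2 = Pw1 = (13, 43, 46)
Pw2 = (105, 254, 290)
w2·Pw2 = 13·105 + 43·254 + 46·290 = 25627; w2·w2 = 13·13 + 43·43 + 46·46 = 4134
λ ≈ 25627/4134 = 6.1991

λ ≈ 6.1991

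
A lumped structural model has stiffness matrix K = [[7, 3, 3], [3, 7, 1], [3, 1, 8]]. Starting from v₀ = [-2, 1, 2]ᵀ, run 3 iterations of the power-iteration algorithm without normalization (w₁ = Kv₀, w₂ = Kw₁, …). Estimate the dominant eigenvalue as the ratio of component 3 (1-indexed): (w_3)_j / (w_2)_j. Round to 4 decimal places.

w1 = Kv₀ = (-5, 3, 11)
w2 = Kw1 = (7, 17, 76)
w3 = Kw2 = (328, 216, 646)
Ratio at component: 646 / 76 = 8.5000

8.5000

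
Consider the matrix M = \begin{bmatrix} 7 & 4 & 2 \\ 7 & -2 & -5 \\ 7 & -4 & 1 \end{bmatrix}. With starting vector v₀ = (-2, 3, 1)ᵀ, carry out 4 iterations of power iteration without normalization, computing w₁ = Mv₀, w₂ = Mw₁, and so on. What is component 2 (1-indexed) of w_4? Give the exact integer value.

w1 = Mv₀ = (0, -25, -25)
w2 = Mw1 = (-150, 175, 75)
w3 = Mw2 = (-200, -1775, -1675)
w4 = Mw3 = (-11850, 10525, 4025)
The requested component of w4 is 10525.

10525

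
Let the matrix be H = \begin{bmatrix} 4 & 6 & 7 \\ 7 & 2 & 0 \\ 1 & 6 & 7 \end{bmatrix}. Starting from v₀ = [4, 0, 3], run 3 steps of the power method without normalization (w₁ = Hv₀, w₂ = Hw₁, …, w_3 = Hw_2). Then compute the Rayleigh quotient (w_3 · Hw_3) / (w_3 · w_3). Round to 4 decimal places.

w1 = Hv₀ = (4·4 + 6·0 + 7·3; 7·4 + 2·0 + 0·3; 1·4 + 6·0 + 7·3) = (37, 28, 25)
w2 = Hw1 = (4·37 + 6·28 + 7·25; 7·37 + 2·28 + 0·25; 1·37 + 6·28 + 7·25) = (491, 315, 380)
w3 = Hw2 = (6514, 4067, 5041)
Hw3 = (85745, 53732, 66203)
w3·Hw3 = 6514·85745 + 4067·53732 + 5041·66203 = 1110800297; w3·w3 = 6514·6514 + 4067·4067 + 5041·5041 = 84384366
λ ≈ 1110800297/84384366 = 13.1636

13.1636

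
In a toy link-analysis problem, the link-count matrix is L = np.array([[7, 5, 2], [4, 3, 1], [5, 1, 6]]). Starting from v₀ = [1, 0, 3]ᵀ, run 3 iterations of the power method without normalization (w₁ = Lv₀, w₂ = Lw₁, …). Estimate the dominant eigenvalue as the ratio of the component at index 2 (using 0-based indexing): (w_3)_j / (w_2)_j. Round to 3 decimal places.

λ ≈ 10.552

w1 = Lv₀ = (13, 7, 23)
w2 = Lw1 = (172, 96, 210)
w3 = Lw2 = (2104, 1186, 2216)
Ratio at component: 2216 / 210 = 10.552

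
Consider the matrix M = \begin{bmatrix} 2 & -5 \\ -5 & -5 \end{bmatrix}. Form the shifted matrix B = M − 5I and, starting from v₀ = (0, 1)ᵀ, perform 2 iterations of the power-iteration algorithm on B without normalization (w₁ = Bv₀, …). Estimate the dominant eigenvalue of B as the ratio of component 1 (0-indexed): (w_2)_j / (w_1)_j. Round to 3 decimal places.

μ ≈ -12.500

B = M − 5I has rows (-3, -5); (-5, -10)
w1 = Bv₀ = (-5, -10)
w2 = Bw1 = (65, 125)
Ratio: 125/-10 = -12.500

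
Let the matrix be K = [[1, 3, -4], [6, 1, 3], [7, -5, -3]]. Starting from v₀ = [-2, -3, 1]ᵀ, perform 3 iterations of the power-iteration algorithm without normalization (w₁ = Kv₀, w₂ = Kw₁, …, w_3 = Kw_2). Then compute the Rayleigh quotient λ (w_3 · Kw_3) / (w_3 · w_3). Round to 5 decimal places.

λ ≈ 2.30720

w1 = Kv₀ = (-15, -12, -2)
w2 = Kw1 = (-43, -108, -39)
w3 = Kw2 = (-211, -483, 356)
Kw3 = (-3084, -681, -130)
w3·Kw3 = (-211)·(-3084) + (-483)·(-681) + 356·(-130) = 933367; w3·w3 = (-211)·(-211) + (-483)·(-483) + 356·356 = 404546
λ ≈ 933367/404546 = 2.30720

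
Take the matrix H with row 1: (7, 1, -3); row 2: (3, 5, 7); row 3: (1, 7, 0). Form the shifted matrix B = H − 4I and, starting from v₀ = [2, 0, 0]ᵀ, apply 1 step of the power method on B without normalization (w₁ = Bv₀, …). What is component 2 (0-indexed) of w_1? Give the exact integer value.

2

B = H − 4I has rows (3, 1, -3); (3, 1, 7); (1, 7, -4)
w1 = Bv₀ = (6, 6, 2)
Requested component of w1: 2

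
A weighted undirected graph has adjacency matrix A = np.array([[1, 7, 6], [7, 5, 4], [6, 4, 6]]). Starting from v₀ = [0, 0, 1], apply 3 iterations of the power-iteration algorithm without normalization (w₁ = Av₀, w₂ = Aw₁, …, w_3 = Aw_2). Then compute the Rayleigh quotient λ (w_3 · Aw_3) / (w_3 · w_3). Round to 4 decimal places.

λ ≈ 15.3720

w1 = Av₀ = (1·0 + 7·0 + 6·1; 7·0 + 5·0 + 4·1; 6·0 + 4·0 + 6·1) = (6, 4, 6)
w2 = Aw1 = (1·6 + 7·4 + 6·6; 7·6 + 5·4 + 4·6; 6·6 + 4·4 + 6·6) = (70, 86, 88)
w3 = Aw2 = (1200, 1272, 1292)
Aw3 = (17856, 19928, 20040)
w3·Aw3 = 1200·17856 + 1272·19928 + 1292·20040 = 72667296; w3·w3 = 1200·1200 + 1272·1272 + 1292·1292 = 4727248
λ ≈ 72667296/4727248 = 15.3720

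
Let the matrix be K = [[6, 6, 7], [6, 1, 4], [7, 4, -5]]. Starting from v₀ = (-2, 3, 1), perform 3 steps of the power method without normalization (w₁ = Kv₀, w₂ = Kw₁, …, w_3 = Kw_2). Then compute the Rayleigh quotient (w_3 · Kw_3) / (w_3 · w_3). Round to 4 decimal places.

3.6107

w1 = Kv₀ = (13, -5, -7)
w2 = Kw1 = (-1, 45, 106)
w3 = Kw2 = (1006, 463, -357)
Kw3 = (6315, 5071, 10679)
w3·Kw3 = 1006·6315 + 463·5071 + (-357)·10679 = 4888360; w3·w3 = 1006·1006 + 463·463 + (-357)·(-357) = 1353854
λ ≈ 4888360/1353854 = 3.6107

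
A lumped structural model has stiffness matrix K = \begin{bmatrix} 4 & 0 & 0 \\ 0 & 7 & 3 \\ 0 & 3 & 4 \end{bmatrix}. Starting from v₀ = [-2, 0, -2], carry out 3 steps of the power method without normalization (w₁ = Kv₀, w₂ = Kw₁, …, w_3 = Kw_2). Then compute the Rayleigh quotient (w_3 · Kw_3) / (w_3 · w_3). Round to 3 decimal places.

λ ≈ 8.706

w1 = Kv₀ = (4·(-2) + 0·0 + 0·(-2); 0·(-2) + 7·0 + 3·(-2); 0·(-2) + 3·0 + 4·(-2)) = (-8, -6, -8)
w2 = Kw1 = (4·(-8) + 0·(-6) + 0·(-8); 0·(-8) + 7·(-6) + 3·(-8); 0·(-8) + 3·(-6) + 4·(-8)) = (-32, -66, -50)
w3 = Kw2 = (-128, -612, -398)
Kw3 = (-512, -5478, -3428)
w3·Kw3 = (-128)·(-512) + (-612)·(-5478) + (-398)·(-3428) = 4782416; w3·w3 = (-128)·(-128) + (-612)·(-612) + (-398)·(-398) = 549332
λ ≈ 4782416/549332 = 8.706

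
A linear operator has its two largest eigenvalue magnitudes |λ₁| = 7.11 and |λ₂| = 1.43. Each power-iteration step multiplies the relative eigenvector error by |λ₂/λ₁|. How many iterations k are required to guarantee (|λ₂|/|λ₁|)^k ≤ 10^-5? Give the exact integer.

|λ₂/λ₁| = 1.43/7.11 = 0.20113
Need k ≥ ln(10^-5) / ln(0.20113) = -11.5129 / -1.6038 ≈ 7.178
Smallest integer k satisfying the bound: 8

8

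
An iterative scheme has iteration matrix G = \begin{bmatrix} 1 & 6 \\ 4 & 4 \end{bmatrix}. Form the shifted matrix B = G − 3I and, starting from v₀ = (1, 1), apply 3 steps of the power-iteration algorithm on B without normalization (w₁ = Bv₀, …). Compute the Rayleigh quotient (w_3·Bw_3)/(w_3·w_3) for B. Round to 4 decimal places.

B = G − 3I has rows (-2, 6); (4, 1)
w1 = Bv₀ = (4, 5)
w2 = Bw1 = (22, 21)
w3 = Bw2 = (82, 109)
Bw3 = (490, 437)
w3·Bw3 = 87813; w3·w3 = 18605; μ ≈ 87813/18605 = 4.7199

μ ≈ 4.7199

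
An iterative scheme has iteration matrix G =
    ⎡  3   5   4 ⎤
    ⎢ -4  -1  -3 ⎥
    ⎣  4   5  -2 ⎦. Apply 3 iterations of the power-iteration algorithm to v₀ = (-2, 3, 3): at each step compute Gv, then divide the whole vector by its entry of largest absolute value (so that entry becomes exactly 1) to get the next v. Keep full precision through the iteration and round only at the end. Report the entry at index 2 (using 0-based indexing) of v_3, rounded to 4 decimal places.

Gv0 = (21.00000, -4.00000, 1.00000); divide by 21.00000 → v1 = (1.00000, -0.19048, 0.04762)
Gv1 = (2.23810, -3.95238, 2.95238); divide by -3.95238 → v2 = (-0.56627, 1.00000, -0.74699)
Gv2 = (0.31325, 3.50602, 4.22892); divide by 4.22892 → v3 = (0.07407, 0.82906, 1.00000)
Requested entry of v3: -351/-351 = 1.0000

1.0000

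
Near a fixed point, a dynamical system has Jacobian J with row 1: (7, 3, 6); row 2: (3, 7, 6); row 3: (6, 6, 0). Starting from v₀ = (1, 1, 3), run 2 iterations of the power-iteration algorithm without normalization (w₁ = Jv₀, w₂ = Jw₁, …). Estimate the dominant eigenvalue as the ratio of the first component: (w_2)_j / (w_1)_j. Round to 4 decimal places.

12.5714

w1 = Jv₀ = (7·1 + 3·1 + 6·3; 3·1 + 7·1 + 6·3; 6·1 + 6·1 + 0·3) = (28, 28, 12)
w2 = Jw1 = (7·28 + 3·28 + 6·12; 3·28 + 7·28 + 6·12; 6·28 + 6·28 + 0·12) = (352, 352, 336)
Ratio at component: 352 / 28 = 12.5714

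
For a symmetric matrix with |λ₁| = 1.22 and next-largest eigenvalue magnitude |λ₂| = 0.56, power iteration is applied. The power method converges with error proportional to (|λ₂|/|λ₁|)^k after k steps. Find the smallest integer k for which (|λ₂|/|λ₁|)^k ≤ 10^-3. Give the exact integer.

|λ₂/λ₁| = 0.56/1.22 = 0.45902
Need k ≥ ln(10^-3) / ln(0.45902) = -6.9078 / -0.7787 ≈ 8.871
Smallest integer k satisfying the bound: 9

9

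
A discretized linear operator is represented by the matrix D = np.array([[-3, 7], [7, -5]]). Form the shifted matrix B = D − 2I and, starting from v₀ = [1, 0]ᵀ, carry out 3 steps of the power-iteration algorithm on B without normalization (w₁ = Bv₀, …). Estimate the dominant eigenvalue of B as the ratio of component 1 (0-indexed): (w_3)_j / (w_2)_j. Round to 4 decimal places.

B = D − 2I has rows (-5, 7); (7, -7)
w1 = Bv₀ = ((-5)·1 + 7·0; 7·1 + (-7)·0) = (-5, 7)
w2 = Bw1 = ((-5)·(-5) + 7·7; 7·(-5) + (-7)·7) = (74, -84)
w3 = Bw2 = (-958, 1106)
Ratio: 1106/-84 = -13.1667

μ ≈ -13.1667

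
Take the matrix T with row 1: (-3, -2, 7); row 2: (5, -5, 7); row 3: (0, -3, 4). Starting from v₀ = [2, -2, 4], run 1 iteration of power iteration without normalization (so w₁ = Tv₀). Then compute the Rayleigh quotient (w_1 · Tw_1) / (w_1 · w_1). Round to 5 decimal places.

0.10393

w1 = Tv₀ = ((-3)·2 + (-2)·(-2) + 7·4; 5·2 + (-5)·(-2) + 7·4; 0·2 + (-3)·(-2) + 4·4) = (26, 48, 22)
Tw1 = (-20, 44, -56)
w1·Tw1 = 26·(-20) + 48·44 + 22·(-56) = 360; w1·w1 = 26·26 + 48·48 + 22·22 = 3464
λ ≈ 360/3464 = 0.10393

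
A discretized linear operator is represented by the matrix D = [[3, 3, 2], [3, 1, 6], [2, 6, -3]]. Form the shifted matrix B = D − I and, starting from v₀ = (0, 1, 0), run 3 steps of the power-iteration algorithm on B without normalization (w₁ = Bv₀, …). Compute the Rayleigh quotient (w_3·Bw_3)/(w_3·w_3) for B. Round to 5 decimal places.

B = D − I has rows (2, 3, 2); (3, 0, 6); (2, 6, -4)
w1 = Bv₀ = (2·0 + 3·1 + 2·0; 3·0 + 0·1 + 6·0; 2·0 + 6·1 + (-4)·0) = (3, 0, 6)
w2 = Bw1 = (2·3 + 3·0 + 2·6; 3·3 + 0·0 + 6·6; 2·3 + 6·0 + (-4)·6) = (18, 45, -18)
w3 = Bw2 = (135, -54, 378)
Bw3 = (864, 2673, -1566)
w3·Bw3 = -619650; w3·w3 = 164025; μ ≈ -619650/164025 = -3.77778

-3.77778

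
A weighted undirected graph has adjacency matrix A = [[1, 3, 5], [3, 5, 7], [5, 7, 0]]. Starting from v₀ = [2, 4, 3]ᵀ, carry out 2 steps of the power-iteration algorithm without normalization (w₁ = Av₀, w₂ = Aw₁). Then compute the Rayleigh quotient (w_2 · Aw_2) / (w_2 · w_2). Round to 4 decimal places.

12.4807

w1 = Av₀ = (29, 47, 38)
w2 = Aw1 = (360, 588, 474)
Aw2 = (4494, 7338, 5916)
w2·Aw2 = 360·4494 + 588·7338 + 474·5916 = 8736768; w2·w2 = 360·360 + 588·588 + 474·474 = 700020
λ ≈ 8736768/700020 = 12.4807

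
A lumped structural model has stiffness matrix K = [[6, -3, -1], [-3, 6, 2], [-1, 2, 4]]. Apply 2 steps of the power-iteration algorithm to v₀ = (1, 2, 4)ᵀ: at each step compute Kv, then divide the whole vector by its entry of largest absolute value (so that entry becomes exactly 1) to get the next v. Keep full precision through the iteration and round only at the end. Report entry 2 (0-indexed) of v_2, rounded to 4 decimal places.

0.7500

Kv0 = (-4.00000, 17.00000, 19.00000); divide by 19.00000 → v1 = (-0.21053, 0.89474, 1.00000)
Kv1 = (-4.94737, 8.00000, 6.00000); divide by 8.00000 → v2 = (-0.61842, 1.00000, 0.75000)
Requested entry of v2: 114/152 = 0.7500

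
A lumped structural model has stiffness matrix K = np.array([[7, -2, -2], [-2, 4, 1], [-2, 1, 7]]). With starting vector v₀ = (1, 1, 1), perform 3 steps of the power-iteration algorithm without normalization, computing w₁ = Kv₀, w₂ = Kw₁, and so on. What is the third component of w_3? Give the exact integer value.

279

w1 = Kv₀ = (7·1 + (-2)·1 + (-2)·1; (-2)·1 + 4·1 + 1·1; (-2)·1 + 1·1 + 7·1) = (3, 3, 6)
w2 = Kw1 = (7·3 + (-2)·3 + (-2)·6; (-2)·3 + 4·3 + 1·6; (-2)·3 + 1·3 + 7·6) = (3, 12, 39)
w3 = Kw2 = (-81, 81, 279)
The requested component of w3 is 279.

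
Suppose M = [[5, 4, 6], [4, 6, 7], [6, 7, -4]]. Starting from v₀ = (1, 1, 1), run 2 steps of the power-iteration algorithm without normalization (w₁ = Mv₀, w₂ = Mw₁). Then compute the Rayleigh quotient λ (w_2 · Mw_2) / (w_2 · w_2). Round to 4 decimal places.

w1 = Mv₀ = (5·1 + 4·1 + 6·1; 4·1 + 6·1 + 7·1; 6·1 + 7·1 + (-4)·1) = (15, 17, 9)
w2 = Mw1 = (5·15 + 4·17 + 6·9; 4·15 + 6·17 + 7·9; 6·15 + 7·17 + (-4)·9) = (197, 225, 173)
Mw2 = (2923, 3349, 2065)
w2·Mw2 = 197·2923 + 225·3349 + 173·2065 = 1686601; w2·w2 = 197·197 + 225·225 + 173·173 = 119363
λ ≈ 1686601/119363 = 14.1300

14.1300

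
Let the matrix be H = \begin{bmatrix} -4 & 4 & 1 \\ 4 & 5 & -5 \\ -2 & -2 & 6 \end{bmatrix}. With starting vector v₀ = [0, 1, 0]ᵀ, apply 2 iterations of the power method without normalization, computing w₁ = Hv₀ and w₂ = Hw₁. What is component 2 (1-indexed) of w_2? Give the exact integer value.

w1 = Hv₀ = (4, 5, -2)
w2 = Hw1 = (2, 51, -30)
The requested component of w2 is 51.

51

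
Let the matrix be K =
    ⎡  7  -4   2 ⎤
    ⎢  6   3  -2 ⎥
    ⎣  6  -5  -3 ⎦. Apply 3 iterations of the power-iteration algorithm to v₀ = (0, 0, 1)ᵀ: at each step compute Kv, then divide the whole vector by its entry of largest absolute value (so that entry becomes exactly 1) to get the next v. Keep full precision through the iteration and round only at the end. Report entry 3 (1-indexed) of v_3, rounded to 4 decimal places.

-0.4524

Kv0 = (2.00000, -2.00000, -3.00000); divide by -3.00000 → v1 = (-0.66667, 0.66667, 1.00000)
Kv1 = (-5.33333, -4.00000, -10.33333); divide by -10.33333 → v2 = (0.51613, 0.38710, 1.00000)
Kv2 = (4.06452, 2.25806, -1.83871); divide by 4.06452 → v3 = (1.00000, 0.55556, -0.45238)
Requested entry of v3: -57/126 = -0.4524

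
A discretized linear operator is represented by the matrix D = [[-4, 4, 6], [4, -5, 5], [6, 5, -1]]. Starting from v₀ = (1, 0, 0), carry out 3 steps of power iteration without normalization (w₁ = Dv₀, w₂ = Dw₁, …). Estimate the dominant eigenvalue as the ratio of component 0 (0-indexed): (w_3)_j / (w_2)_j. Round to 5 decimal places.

-5.23529

w1 = Dv₀ = ((-4)·1 + 4·0 + 6·0; 4·1 + (-5)·0 + 5·0; 6·1 + 5·0 + (-1)·0) = (-4, 4, 6)
w2 = Dw1 = ((-4)·(-4) + 4·4 + 6·6; 4·(-4) + (-5)·4 + 5·6; 6·(-4) + 5·4 + (-1)·6) = (68, -6, -10)
w3 = Dw2 = (-356, 252, 388)
Ratio at component: -356 / 68 = -5.23529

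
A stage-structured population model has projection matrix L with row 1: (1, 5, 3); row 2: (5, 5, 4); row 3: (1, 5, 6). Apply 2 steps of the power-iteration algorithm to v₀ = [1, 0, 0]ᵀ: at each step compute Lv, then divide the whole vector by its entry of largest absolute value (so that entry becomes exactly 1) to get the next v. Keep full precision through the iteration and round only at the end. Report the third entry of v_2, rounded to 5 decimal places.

0.94118

Lv0 = (1.000000, 5.000000, 1.000000); divide by 5.000000 → v1 = (0.200000, 1.000000, 0.200000)
Lv1 = (5.800000, 6.800000, 6.400000); divide by 6.800000 → v2 = (0.852941, 1.000000, 0.941176)
Requested entry of v2: 32/34 = 0.94118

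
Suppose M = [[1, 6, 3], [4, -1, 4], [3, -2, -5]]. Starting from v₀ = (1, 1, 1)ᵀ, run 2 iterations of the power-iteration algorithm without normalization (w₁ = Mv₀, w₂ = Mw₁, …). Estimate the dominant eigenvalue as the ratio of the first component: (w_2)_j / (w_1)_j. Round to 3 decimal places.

w1 = Mv₀ = (10, 7, -4)
w2 = Mw1 = (40, 17, 36)
Ratio at component: 40 / 10 = 4.000

4.000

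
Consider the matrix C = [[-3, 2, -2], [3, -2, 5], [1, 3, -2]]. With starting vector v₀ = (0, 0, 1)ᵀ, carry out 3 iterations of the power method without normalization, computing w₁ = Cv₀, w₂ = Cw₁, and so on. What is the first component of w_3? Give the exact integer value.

w1 = Cv₀ = (-2, 5, -2)
w2 = Cw1 = (20, -26, 17)
w3 = Cw2 = (-146, 197, -92)
The requested component of w3 is -146.

-146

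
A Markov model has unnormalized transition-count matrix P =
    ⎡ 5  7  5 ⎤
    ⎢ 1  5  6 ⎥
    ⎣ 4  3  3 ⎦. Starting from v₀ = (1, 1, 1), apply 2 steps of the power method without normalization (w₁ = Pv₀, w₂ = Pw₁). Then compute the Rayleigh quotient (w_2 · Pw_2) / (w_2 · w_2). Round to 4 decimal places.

12.4800

w1 = Pv₀ = (5·1 + 7·1 + 5·1; 1·1 + 5·1 + 6·1; 4·1 + 3·1 + 3·1) = (17, 12, 10)
w2 = Pw1 = (5·17 + 7·12 + 5·10; 1·17 + 5·12 + 6·10; 4·17 + 3·12 + 3·10) = (219, 137, 134)
Pw2 = (2724, 1708, 1689)
w2·Pw2 = 219·2724 + 137·1708 + 134·1689 = 1056878; w2·w2 = 219·219 + 137·137 + 134·134 = 84686
λ ≈ 1056878/84686 = 12.4800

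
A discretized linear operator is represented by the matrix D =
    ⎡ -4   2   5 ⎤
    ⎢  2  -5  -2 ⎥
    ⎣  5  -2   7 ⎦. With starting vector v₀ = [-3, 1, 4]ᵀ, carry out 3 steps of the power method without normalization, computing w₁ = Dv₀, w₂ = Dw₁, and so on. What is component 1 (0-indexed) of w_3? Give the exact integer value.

-1513

w1 = Dv₀ = (34, -19, 11)
w2 = Dw1 = (-119, 141, 285)
w3 = Dw2 = (2183, -1513, 1118)
The requested component of w3 is -1513.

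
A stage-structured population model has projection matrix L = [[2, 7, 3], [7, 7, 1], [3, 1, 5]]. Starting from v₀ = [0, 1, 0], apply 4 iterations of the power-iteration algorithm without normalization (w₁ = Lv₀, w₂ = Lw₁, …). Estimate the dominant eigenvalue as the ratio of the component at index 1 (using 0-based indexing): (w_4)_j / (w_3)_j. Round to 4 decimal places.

λ ≈ 12.8333

w1 = Lv₀ = (2·0 + 7·1 + 3·0; 7·0 + 7·1 + 1·0; 3·0 + 1·1 + 5·0) = (7, 7, 1)
w2 = Lw1 = (2·7 + 7·7 + 3·1; 7·7 + 7·7 + 1·1; 3·7 + 1·7 + 5·1) = (66, 99, 33)
w3 = Lw2 = (924, 1188, 462)
w4 = Lw3 = (11550, 15246, 6270)
Ratio at component: 15246 / 1188 = 12.8333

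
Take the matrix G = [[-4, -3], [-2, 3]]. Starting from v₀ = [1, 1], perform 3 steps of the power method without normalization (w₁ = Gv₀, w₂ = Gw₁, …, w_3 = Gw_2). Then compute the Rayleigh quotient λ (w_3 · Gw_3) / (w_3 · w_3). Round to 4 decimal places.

w1 = Gv₀ = ((-4)·1 + (-3)·1; (-2)·1 + 3·1) = (-7, 1)
w2 = Gw1 = ((-4)·(-7) + (-3)·1; (-2)·(-7) + 3·1) = (25, 17)
w3 = Gw2 = (-151, 1)
Gw3 = (601, 305)
w3·Gw3 = (-151)·601 + 1·305 = -90446; w3·w3 = (-151)·(-151) + 1·1 = 22802
λ ≈ -90446/22802 = -3.9666

λ ≈ -3.9666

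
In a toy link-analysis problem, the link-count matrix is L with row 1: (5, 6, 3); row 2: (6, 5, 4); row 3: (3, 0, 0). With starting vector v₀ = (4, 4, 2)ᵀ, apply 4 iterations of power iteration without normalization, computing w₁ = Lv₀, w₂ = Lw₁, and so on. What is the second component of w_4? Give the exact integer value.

85844

w1 = Lv₀ = (5·4 + 6·4 + 3·2; 6·4 + 5·4 + 4·2; 3·4 + 0·4 + 0·2) = (50, 52, 12)
w2 = Lw1 = (5·50 + 6·52 + 3·12; 6·50 + 5·52 + 4·12; 3·50 + 0·52 + 0·12) = (598, 608, 150)
w3 = Lw2 = (7088, 7228, 1794)
w4 = Lw3 = (84190, 85844, 21264)
The requested component of w4 is 85844.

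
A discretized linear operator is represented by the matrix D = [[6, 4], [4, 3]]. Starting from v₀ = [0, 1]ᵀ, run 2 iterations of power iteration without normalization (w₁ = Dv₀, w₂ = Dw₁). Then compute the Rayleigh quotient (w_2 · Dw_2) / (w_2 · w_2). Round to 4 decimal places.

w1 = Dv₀ = (4, 3)
w2 = Dw1 = (36, 25)
Dw2 = (316, 219)
w2·Dw2 = 36·316 + 25·219 = 16851; w2·w2 = 36·36 + 25·25 = 1921
λ ≈ 16851/1921 = 8.7720

λ ≈ 8.7720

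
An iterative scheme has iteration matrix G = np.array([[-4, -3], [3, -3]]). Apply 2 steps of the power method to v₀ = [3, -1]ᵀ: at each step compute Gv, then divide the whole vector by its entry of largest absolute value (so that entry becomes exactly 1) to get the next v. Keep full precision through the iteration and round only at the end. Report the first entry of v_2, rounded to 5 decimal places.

Gv0 = (-9.000000, 12.000000); divide by 12.000000 → v1 = (-0.750000, 1.000000)
Gv1 = (0.000000, -5.250000); divide by -5.250000 → v2 = (0.000000, 1.000000)
Requested entry of v2: 0/-63 = 0.00000

0.00000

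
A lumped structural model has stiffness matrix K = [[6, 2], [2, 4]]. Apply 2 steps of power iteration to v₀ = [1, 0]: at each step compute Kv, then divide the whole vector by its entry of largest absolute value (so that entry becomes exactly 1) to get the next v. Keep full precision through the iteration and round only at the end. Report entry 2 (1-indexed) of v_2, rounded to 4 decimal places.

0.5000

Kv0 = (6.00000, 2.00000); divide by 6.00000 → v1 = (1.00000, 0.33333)
Kv1 = (6.66667, 3.33333); divide by 6.66667 → v2 = (1.00000, 0.50000)
Requested entry of v2: 20/40 = 0.5000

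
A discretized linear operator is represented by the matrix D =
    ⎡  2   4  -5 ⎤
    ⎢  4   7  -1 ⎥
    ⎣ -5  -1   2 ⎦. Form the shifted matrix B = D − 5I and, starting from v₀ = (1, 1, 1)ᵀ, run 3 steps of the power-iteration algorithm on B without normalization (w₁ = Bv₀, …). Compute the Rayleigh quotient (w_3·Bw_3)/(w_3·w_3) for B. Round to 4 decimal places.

-7.7662

B = D − 5I has rows (-3, 4, -5); (4, 2, -1); (-5, -1, -3)
w1 = Bv₀ = ((-3)·1 + 4·1 + (-5)·1; 4·1 + 2·1 + (-1)·1; (-5)·1 + (-1)·1 + (-3)·1) = (-4, 5, -9)
w2 = Bw1 = ((-3)·(-4) + 4·5 + (-5)·(-9); 4·(-4) + 2·5 + (-1)·(-9); (-5)·(-4) + (-1)·5 + (-3)·(-9)) = (77, 3, 42)
w3 = Bw2 = (-429, 272, -514)
Bw3 = (4945, -658, 3415)
w3·Bw3 = -4055691; w3·w3 = 522221; μ ≈ -4055691/522221 = -7.7662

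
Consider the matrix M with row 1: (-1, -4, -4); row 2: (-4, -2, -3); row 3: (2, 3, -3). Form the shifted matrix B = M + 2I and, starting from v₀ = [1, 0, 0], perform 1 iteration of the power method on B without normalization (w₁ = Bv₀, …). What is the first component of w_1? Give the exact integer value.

B = M + 2I has rows (1, -4, -4); (-4, 0, -3); (2, 3, -1)
w1 = Bv₀ = (1, -4, 2)
Requested component of w1: 1

1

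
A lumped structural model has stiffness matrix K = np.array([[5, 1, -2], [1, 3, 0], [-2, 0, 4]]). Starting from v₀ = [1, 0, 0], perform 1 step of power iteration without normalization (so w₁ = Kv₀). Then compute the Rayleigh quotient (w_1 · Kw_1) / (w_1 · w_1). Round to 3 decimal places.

w1 = Kv₀ = (5·1 + 1·0 + (-2)·0; 1·1 + 3·0 + 0·0; (-2)·1 + 0·0 + 4·0) = (5, 1, -2)
Kw1 = (30, 8, -18)
w1·Kw1 = 5·30 + 1·8 + (-2)·(-18) = 194; w1·w1 = 5·5 + 1·1 + (-2)·(-2) = 30
λ ≈ 194/30 = 6.467

λ ≈ 6.467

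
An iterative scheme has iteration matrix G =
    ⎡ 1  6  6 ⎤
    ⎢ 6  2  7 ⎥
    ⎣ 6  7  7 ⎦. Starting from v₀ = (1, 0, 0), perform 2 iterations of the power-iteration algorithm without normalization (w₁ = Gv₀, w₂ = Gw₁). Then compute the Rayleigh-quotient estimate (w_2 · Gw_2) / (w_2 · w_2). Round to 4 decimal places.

w1 = Gv₀ = (1, 6, 6)
w2 = Gw1 = (73, 60, 90)
Gw2 = (973, 1188, 1488)
w2·Gw2 = 73·973 + 60·1188 + 90·1488 = 276229; w2·w2 = 73·73 + 60·60 + 90·90 = 17029
λ ≈ 276229/17029 = 16.2211

16.2211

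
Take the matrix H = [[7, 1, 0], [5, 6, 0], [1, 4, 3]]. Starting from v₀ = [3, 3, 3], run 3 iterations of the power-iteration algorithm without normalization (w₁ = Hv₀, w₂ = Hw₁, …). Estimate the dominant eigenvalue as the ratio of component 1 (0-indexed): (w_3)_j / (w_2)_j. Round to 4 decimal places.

w1 = Hv₀ = (7·3 + 1·3 + 0·3; 5·3 + 6·3 + 0·3; 1·3 + 4·3 + 3·3) = (24, 33, 24)
w2 = Hw1 = (7·24 + 1·33 + 0·24; 5·24 + 6·33 + 0·24; 1·24 + 4·33 + 3·24) = (201, 318, 228)
w3 = Hw2 = (1725, 2913, 2157)
Ratio at component: 2913 / 318 = 9.1604

9.1604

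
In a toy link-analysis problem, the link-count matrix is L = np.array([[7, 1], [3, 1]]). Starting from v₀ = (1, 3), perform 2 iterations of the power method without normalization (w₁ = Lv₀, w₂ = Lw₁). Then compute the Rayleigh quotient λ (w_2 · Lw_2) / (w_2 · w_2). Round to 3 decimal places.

7.448

w1 = Lv₀ = (7·1 + 1·3; 3·1 + 1·3) = (10, 6)
w2 = Lw1 = (7·10 + 1·6; 3·10 + 1·6) = (76, 36)
Lw2 = (568, 264)
w2·Lw2 = 76·568 + 36·264 = 52672; w2·w2 = 76·76 + 36·36 = 7072
λ ≈ 52672/7072 = 7.448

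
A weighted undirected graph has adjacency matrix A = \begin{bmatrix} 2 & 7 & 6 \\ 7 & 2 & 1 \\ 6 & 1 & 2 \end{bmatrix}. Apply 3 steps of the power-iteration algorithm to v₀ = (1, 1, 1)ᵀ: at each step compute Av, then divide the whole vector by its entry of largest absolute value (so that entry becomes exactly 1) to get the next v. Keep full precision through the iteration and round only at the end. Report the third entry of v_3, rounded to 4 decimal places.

Av0 = (15.00000, 10.00000, 9.00000); divide by 15.00000 → v1 = (1.00000, 0.66667, 0.60000)
Av1 = (10.26667, 8.93333, 7.86667); divide by 10.26667 → v2 = (1.00000, 0.87013, 0.76623)
Av2 = (12.68831, 9.50649, 8.40260); divide by 12.68831 → v3 = (1.00000, 0.74923, 0.66223)
Requested entry of v3: 1294/1954 = 0.6622

0.6622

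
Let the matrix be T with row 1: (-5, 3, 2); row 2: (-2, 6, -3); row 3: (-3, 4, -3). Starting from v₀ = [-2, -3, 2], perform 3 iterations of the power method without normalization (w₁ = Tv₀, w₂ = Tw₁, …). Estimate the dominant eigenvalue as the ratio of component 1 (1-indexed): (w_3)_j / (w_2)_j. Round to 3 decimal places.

w1 = Tv₀ = ((-5)·(-2) + 3·(-3) + 2·2; (-2)·(-2) + 6·(-3) + (-3)·2; (-3)·(-2) + 4·(-3) + (-3)·2) = (5, -20, -12)
w2 = Tw1 = ((-5)·5 + 3·(-20) + 2·(-12); (-2)·5 + 6·(-20) + (-3)·(-12); (-3)·5 + 4·(-20) + (-3)·(-12)) = (-109, -94, -59)
w3 = Tw2 = (145, -169, 128)
Ratio at component: 145 / -109 = -1.330

-1.330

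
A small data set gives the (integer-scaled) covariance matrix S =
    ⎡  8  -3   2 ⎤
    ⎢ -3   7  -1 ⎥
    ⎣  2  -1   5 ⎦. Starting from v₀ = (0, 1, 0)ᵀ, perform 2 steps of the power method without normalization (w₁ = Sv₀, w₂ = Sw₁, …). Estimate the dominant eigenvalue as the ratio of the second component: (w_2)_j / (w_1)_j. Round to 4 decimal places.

λ ≈ 8.4286

w1 = Sv₀ = (-3, 7, -1)
w2 = Sw1 = (-47, 59, -18)
Ratio at component: 59 / 7 = 8.4286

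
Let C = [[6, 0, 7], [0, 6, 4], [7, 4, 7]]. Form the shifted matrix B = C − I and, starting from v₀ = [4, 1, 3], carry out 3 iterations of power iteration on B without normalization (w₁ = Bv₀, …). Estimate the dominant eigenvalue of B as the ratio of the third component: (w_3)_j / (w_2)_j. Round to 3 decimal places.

μ ≈ 13.672

B = C − I has rows (5, 0, 7); (0, 5, 4); (7, 4, 6)
w1 = Bv₀ = (5·4 + 0·1 + 7·3; 0·4 + 5·1 + 4·3; 7·4 + 4·1 + 6·3) = (41, 17, 50)
w2 = Bw1 = (5·41 + 0·17 + 7·50; 0·41 + 5·17 + 4·50; 7·41 + 4·17 + 6·50) = (555, 285, 655)
w3 = Bw2 = (7360, 4045, 8955)
Ratio: 8955/655 = 13.672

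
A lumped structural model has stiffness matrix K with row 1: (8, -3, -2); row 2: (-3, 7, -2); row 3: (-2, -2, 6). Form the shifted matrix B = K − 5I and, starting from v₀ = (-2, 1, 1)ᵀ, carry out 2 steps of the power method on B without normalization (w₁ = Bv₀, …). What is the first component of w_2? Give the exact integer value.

B = K − 5I has rows (3, -3, -2); (-3, 2, -2); (-2, -2, 1)
w1 = Bv₀ = (3·(-2) + (-3)·1 + (-2)·1; (-3)·(-2) + 2·1 + (-2)·1; (-2)·(-2) + (-2)·1 + 1·1) = (-11, 6, 3)
w2 = Bw1 = (3·(-11) + (-3)·6 + (-2)·3; (-3)·(-11) + 2·6 + (-2)·3; (-2)·(-11) + (-2)·6 + 1·3) = (-57, 39, 13)
Requested component of w2: -57

-57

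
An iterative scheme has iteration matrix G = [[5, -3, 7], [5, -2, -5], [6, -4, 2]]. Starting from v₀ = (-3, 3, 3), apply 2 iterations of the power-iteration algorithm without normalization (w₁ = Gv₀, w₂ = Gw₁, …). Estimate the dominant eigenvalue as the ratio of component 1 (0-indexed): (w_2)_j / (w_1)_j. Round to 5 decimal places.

w1 = Gv₀ = (5·(-3) + (-3)·3 + 7·3; 5·(-3) + (-2)·3 + (-5)·3; 6·(-3) + (-4)·3 + 2·3) = (-3, -36, -24)
w2 = Gw1 = (5·(-3) + (-3)·(-36) + 7·(-24); 5·(-3) + (-2)·(-36) + (-5)·(-24); 6·(-3) + (-4)·(-36) + 2·(-24)) = (-75, 177, 78)
Ratio at component: 177 / -36 = -4.91667

-4.91667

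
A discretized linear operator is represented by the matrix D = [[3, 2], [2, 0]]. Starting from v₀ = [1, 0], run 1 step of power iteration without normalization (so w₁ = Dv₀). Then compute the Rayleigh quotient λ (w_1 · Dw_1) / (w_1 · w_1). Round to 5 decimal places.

λ ≈ 3.92308

w1 = Dv₀ = (3·1 + 2·0; 2·1 + 0·0) = (3, 2)
Dw1 = (13, 6)
w1·Dw1 = 3·13 + 2·6 = 51; w1·w1 = 3·3 + 2·2 = 13
λ ≈ 51/13 = 3.92308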